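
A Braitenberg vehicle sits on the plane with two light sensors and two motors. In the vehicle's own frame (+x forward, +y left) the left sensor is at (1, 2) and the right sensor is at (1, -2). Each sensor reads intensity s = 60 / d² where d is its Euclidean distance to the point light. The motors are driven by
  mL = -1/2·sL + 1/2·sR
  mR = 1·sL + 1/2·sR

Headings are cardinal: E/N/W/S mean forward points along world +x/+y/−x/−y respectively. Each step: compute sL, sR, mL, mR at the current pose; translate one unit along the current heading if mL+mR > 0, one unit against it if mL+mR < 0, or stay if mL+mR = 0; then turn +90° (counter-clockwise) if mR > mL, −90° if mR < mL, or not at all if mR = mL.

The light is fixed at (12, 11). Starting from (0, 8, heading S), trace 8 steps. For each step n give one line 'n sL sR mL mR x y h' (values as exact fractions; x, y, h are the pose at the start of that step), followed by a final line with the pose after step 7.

0 15/29 15/53 -180/1537 2025/3074 0 8 S
1 12/25 60/157 -192/3925 2634/3925 0 7 E
2 30/89 2/3 44/267 179/267 1 7 N
3 60/169 12/29 144/4901 2754/4901 1 8 W
4 15/29 15/53 -180/1537 2025/3074 0 8 S
5 12/25 60/157 -192/3925 2634/3925 0 7 E
6 30/89 2/3 44/267 179/267 1 7 N
7 60/169 12/29 144/4901 2754/4901 1 8 W
final 0 8 S

n=0: pose=(0,8,S); sL=15/29, sR=15/53; mL=-180/1537, mR=2025/3074; mL+mR=1665/3074 → advance +1; mR−mL=45/58 → turn +1·90°
n=1: pose=(0,7,E); sL=12/25, sR=60/157; mL=-192/3925, mR=2634/3925; mL+mR=2442/3925 → advance +1; mR−mL=18/25 → turn +1·90°
n=2: pose=(1,7,N); sL=30/89, sR=2/3; mL=44/267, mR=179/267; mL+mR=223/267 → advance +1; mR−mL=45/89 → turn +1·90°
n=3: pose=(1,8,W); sL=60/169, sR=12/29; mL=144/4901, mR=2754/4901; mL+mR=2898/4901 → advance +1; mR−mL=90/169 → turn +1·90°
n=4: pose=(0,8,S); sL=15/29, sR=15/53; mL=-180/1537, mR=2025/3074; mL+mR=1665/3074 → advance +1; mR−mL=45/58 → turn +1·90°
n=5: pose=(0,7,E); sL=12/25, sR=60/157; mL=-192/3925, mR=2634/3925; mL+mR=2442/3925 → advance +1; mR−mL=18/25 → turn +1·90°
n=6: pose=(1,7,N); sL=30/89, sR=2/3; mL=44/267, mR=179/267; mL+mR=223/267 → advance +1; mR−mL=45/89 → turn +1·90°
n=7: pose=(1,8,W); sL=60/169, sR=12/29; mL=144/4901, mR=2754/4901; mL+mR=2898/4901 → advance +1; mR−mL=90/169 → turn +1·90°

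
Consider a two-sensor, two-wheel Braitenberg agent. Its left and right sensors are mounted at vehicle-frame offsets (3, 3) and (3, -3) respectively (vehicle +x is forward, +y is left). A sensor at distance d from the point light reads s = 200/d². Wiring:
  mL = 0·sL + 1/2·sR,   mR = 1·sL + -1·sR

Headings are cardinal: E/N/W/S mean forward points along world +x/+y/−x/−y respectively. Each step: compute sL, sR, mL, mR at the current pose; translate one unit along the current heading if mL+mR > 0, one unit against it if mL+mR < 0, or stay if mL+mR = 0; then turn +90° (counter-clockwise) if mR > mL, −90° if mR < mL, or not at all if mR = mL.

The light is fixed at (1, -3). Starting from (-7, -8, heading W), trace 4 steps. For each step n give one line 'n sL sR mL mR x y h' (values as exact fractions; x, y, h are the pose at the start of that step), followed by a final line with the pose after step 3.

n=0: pose=(-7,-8,W); sL=40/37, sR=8/5; mL=4/5, mR=-96/185; mL+mR=52/185 → advance +1; mR−mL=-244/185 → turn -1·90°
n=1: pose=(-8,-8,N); sL=50/37, sR=5; mL=5/2, mR=-135/37; mL+mR=-85/74 → advance -1; mR−mL=-455/74 → turn -1·90°
n=2: pose=(-8,-9,E); sL=40/9, sR=200/117; mL=100/117, mR=320/117; mL+mR=140/39 → advance +1; mR−mL=220/117 → turn +1·90°
n=3: pose=(-7,-9,N); sL=20/13, sR=100/17; mL=50/17, mR=-960/221; mL+mR=-310/221 → advance -1; mR−mL=-1610/221 → turn -1·90°

0 40/37 8/5 4/5 -96/185 -7 -8 W
1 50/37 5 5/2 -135/37 -8 -8 N
2 40/9 200/117 100/117 320/117 -8 -9 E
3 20/13 100/17 50/17 -960/221 -7 -9 N
final -7 -10 E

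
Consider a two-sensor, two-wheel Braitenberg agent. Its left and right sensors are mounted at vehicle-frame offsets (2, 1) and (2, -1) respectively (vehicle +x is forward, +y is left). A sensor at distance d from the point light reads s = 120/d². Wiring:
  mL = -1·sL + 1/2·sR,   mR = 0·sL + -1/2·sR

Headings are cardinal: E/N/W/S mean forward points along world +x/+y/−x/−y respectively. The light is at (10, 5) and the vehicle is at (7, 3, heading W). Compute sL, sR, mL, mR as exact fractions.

60/17 60/13 -270/221 -30/13

left sensor world pos  = (5, 2); dL² = 34
right sensor world pos = (5, 4); dR² = 26
sL = 120/34 = 60/17
sR = 120/26 = 60/13
mL = -1·sL + 1/2·sR = -270/221
mR = 0·sL + -1/2·sR = -30/13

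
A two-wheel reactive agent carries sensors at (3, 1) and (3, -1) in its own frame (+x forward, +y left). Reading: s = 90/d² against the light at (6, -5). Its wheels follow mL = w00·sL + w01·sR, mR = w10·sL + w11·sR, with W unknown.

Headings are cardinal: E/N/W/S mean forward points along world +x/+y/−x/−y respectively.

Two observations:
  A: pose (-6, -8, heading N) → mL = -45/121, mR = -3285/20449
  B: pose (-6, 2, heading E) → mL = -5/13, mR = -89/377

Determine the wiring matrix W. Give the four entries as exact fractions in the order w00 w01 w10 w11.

obs A: pose=(-6,-8,N) → sL=90/169, sR=90/121, mL=-45/121, mR=-3285/20449
obs B: pose=(-6,2,E) → sL=18/29, sR=10/13, mL=-5/13, mR=-89/377
sensor matrix S = [[90/169, 90/121], [18/29, 10/13]]; det S = -401040/7709273
solve [mL_A; mL_B] = S·[w00; w01] and [mR_A; mR_B] = S·[w10; w11]:
  w00 = 0, w01 = -1/2, w10 = -1, w11 = 1/2

0 -1/2 -1 1/2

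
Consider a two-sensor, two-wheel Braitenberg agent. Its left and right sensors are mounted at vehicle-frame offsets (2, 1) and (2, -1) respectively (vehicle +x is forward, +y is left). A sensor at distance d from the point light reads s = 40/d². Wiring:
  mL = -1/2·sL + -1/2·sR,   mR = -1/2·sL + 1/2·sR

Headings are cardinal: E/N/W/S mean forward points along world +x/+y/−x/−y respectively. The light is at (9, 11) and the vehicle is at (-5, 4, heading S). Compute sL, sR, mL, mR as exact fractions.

4/25 20/153 -556/3825 -56/3825

left sensor world pos  = (-4, 2); dL² = 250
right sensor world pos = (-6, 2); dR² = 306
sL = 40/250 = 4/25
sR = 40/306 = 20/153
mL = -1/2·sL + -1/2·sR = -556/3825
mR = -1/2·sL + 1/2·sR = -56/3825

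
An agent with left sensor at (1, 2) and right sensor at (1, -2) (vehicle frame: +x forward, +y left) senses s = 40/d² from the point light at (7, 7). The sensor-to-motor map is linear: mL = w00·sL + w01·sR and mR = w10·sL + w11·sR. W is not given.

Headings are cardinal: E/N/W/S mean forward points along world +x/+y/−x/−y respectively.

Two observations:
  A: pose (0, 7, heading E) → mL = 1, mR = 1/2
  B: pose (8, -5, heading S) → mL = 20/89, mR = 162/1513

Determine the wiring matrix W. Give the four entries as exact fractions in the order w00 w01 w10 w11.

1 0 1 -1/2

obs A: pose=(0,7,E) → sL=1, sR=1, mL=1, mR=1/2
obs B: pose=(8,-5,S) → sL=20/89, sR=4/17, mL=20/89, mR=162/1513
sensor matrix S = [[1, 1], [20/89, 4/17]]; det S = 16/1513
solve [mL_A; mL_B] = S·[w00; w01] and [mR_A; mR_B] = S·[w10; w11]:
  w00 = 1, w01 = 0, w10 = 1, w11 = -1/2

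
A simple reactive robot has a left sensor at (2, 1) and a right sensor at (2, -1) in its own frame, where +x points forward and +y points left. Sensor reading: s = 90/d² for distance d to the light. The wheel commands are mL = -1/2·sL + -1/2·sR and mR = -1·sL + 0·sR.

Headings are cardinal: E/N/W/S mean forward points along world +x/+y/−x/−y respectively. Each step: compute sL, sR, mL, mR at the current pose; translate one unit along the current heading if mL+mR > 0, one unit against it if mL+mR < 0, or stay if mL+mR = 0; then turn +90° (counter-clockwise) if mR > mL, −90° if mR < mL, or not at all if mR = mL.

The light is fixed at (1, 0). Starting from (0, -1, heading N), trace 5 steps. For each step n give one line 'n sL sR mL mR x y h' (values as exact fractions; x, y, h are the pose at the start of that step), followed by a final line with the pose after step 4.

n=0: pose=(0,-1,N); sL=18, sR=90; mL=-54, mR=-18; mL+mR=-72 → advance -1; mR−mL=36 → turn +1·90°
n=1: pose=(0,-2,W); sL=5, sR=9; mL=-7, mR=-5; mL+mR=-12 → advance -1; mR−mL=2 → turn +1·90°
n=2: pose=(1,-2,S); sL=90/17, sR=90/17; mL=-90/17, mR=-90/17; mL+mR=-180/17 → advance -1; mR−mL=0 → turn +0·90°
n=3: pose=(1,-1,S); sL=9, sR=9; mL=-9, mR=-9; mL+mR=-18 → advance -1; mR−mL=0 → turn +0·90°
n=4: pose=(1,0,S); sL=18, sR=18; mL=-18, mR=-18; mL+mR=-36 → advance -1; mR−mL=0 → turn +0·90°

0 18 90 -54 -18 0 -1 N
1 5 9 -7 -5 0 -2 W
2 90/17 90/17 -90/17 -90/17 1 -2 S
3 9 9 -9 -9 1 -1 S
4 18 18 -18 -18 1 0 S
final 1 1 S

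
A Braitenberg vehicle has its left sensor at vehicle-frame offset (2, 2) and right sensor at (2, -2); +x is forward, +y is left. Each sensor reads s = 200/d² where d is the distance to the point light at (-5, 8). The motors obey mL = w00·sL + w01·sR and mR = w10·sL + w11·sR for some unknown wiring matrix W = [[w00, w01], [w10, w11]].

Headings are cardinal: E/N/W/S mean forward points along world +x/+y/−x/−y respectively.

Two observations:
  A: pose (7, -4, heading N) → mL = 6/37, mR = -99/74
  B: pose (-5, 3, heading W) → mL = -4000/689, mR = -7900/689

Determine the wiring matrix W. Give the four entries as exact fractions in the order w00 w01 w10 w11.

obs A: pose=(7,-4,N) → sL=1, sR=25/37, mL=6/37, mR=-99/74
obs B: pose=(-5,3,W) → sL=200/53, sR=200/13, mL=-4000/689, mR=-7900/689
sensor matrix S = [[1, 25/37], [200/53, 200/13]]; det S = 327200/25493
solve [mL_A; mL_B] = S·[w00; w01] and [mR_A; mR_B] = S·[w10; w11]:
  w00 = 1/2, w01 = -1/2, w10 = -1, w11 = -1/2

1/2 -1/2 -1 -1/2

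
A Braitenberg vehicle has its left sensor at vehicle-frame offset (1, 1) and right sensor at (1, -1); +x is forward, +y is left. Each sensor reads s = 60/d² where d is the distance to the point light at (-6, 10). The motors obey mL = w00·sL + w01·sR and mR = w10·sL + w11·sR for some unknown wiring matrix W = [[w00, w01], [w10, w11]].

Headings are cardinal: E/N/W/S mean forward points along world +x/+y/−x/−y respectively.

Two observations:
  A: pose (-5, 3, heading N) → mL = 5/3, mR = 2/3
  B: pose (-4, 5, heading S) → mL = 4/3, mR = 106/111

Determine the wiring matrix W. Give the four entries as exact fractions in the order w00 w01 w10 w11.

1 0 -1/2 1

obs A: pose=(-5,3,N) → sL=5/3, sR=3/2, mL=5/3, mR=2/3
obs B: pose=(-4,5,S) → sL=4/3, sR=60/37, mL=4/3, mR=106/111
sensor matrix S = [[5/3, 3/2], [4/3, 60/37]]; det S = 26/37
solve [mL_A; mL_B] = S·[w00; w01] and [mR_A; mR_B] = S·[w10; w11]:
  w00 = 1, w01 = 0, w10 = -1/2, w11 = 1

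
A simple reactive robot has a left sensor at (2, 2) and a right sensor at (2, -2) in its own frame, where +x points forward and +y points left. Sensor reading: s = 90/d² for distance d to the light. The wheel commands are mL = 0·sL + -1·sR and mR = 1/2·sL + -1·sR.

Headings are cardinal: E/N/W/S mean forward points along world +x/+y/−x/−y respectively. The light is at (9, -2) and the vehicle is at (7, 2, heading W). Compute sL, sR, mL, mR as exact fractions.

left sensor world pos  = (5, 0); dL² = 20
right sensor world pos = (5, 4); dR² = 52
sL = 90/20 = 9/2
sR = 90/52 = 45/26
mL = 0·sL + -1·sR = -45/26
mR = 1/2·sL + -1·sR = 27/52

9/2 45/26 -45/26 27/52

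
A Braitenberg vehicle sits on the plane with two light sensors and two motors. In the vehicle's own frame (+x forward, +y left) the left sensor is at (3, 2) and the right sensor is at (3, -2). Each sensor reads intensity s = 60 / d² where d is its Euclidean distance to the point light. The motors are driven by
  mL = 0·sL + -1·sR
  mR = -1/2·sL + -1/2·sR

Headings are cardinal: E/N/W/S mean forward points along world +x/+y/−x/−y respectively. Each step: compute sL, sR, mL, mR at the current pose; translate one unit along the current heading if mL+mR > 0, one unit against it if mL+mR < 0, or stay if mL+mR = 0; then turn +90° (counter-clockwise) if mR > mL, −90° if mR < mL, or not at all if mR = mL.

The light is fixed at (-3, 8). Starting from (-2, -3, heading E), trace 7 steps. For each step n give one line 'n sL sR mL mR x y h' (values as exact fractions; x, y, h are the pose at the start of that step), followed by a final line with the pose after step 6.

0 60/97 12/37 -12/37 -1692/3589 -2 -3 E
1 3/10 3/10 -3/10 -3/10 -3 -3 S
2 60/173 60/173 -60/173 -60/173 -3 -2 S
3 15/37 15/37 -15/37 -15/37 -3 -1 S
4 12/25 12/25 -12/25 -12/25 -3 0 S
5 15/26 15/26 -15/26 -15/26 -3 1 S
6 12/17 12/17 -12/17 -12/17 -3 2 S
final -3 3 S

n=0: pose=(-2,-3,E); sL=60/97, sR=12/37; mL=-12/37, mR=-1692/3589; mL+mR=-2856/3589 → advance -1; mR−mL=-528/3589 → turn -1·90°
n=1: pose=(-3,-3,S); sL=3/10, sR=3/10; mL=-3/10, mR=-3/10; mL+mR=-3/5 → advance -1; mR−mL=0 → turn +0·90°
n=2: pose=(-3,-2,S); sL=60/173, sR=60/173; mL=-60/173, mR=-60/173; mL+mR=-120/173 → advance -1; mR−mL=0 → turn +0·90°
n=3: pose=(-3,-1,S); sL=15/37, sR=15/37; mL=-15/37, mR=-15/37; mL+mR=-30/37 → advance -1; mR−mL=0 → turn +0·90°
n=4: pose=(-3,0,S); sL=12/25, sR=12/25; mL=-12/25, mR=-12/25; mL+mR=-24/25 → advance -1; mR−mL=0 → turn +0·90°
n=5: pose=(-3,1,S); sL=15/26, sR=15/26; mL=-15/26, mR=-15/26; mL+mR=-15/13 → advance -1; mR−mL=0 → turn +0·90°
n=6: pose=(-3,2,S); sL=12/17, sR=12/17; mL=-12/17, mR=-12/17; mL+mR=-24/17 → advance -1; mR−mL=0 → turn +0·90°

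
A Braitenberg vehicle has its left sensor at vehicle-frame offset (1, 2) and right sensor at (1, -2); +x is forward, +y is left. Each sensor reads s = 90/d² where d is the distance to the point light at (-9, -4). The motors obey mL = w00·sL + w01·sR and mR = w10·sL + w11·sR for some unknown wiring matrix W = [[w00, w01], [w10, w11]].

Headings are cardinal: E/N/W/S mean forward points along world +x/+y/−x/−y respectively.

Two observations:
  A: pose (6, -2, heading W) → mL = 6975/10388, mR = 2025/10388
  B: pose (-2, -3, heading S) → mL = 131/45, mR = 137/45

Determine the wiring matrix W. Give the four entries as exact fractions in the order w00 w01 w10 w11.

1 1/2 -1/2 1

obs A: pose=(6,-2,W) → sL=45/98, sR=45/106, mL=6975/10388, mR=2025/10388
obs B: pose=(-2,-3,S) → sL=10/9, sR=18/5, mL=131/45, mR=137/45
sensor matrix S = [[45/98, 45/106], [10/9, 18/5]]; det S = 3068/2597
solve [mL_A; mL_B] = S·[w00; w01] and [mR_A; mR_B] = S·[w10; w11]:
  w00 = 1, w01 = 1/2, w10 = -1/2, w11 = 1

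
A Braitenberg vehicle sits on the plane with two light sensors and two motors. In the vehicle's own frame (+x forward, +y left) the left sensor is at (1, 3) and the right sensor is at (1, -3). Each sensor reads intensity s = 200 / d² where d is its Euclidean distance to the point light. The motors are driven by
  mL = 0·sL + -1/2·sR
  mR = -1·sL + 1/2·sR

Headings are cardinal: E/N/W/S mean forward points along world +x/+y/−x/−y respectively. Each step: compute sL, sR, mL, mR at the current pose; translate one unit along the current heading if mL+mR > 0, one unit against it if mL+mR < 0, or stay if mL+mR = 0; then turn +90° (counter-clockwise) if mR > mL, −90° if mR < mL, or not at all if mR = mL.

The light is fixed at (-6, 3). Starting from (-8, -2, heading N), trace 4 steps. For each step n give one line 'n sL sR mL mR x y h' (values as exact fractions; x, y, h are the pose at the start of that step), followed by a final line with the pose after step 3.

n=0: pose=(-8,-2,N); sL=200/41, sR=200/17; mL=-100/17, mR=700/697; mL+mR=-200/41 → advance -1; mR−mL=4800/697 → turn +1·90°
n=1: pose=(-8,-3,W); sL=20/9, sR=100/9; mL=-50/9, mR=10/3; mL+mR=-20/9 → advance -1; mR−mL=80/9 → turn +1·90°
n=2: pose=(-7,-3,S); sL=200/53, sR=40/13; mL=-20/13, mR=-1540/689; mL+mR=-200/53 → advance -1; mR−mL=-480/689 → turn -1·90°
n=3: pose=(-7,-2,W); sL=50/17, sR=25; mL=-25/2, mR=325/34; mL+mR=-50/17 → advance -1; mR−mL=375/17 → turn +1·90°

0 200/41 200/17 -100/17 700/697 -8 -2 N
1 20/9 100/9 -50/9 10/3 -8 -3 W
2 200/53 40/13 -20/13 -1540/689 -7 -3 S
3 50/17 25 -25/2 325/34 -7 -2 W
final -6 -2 S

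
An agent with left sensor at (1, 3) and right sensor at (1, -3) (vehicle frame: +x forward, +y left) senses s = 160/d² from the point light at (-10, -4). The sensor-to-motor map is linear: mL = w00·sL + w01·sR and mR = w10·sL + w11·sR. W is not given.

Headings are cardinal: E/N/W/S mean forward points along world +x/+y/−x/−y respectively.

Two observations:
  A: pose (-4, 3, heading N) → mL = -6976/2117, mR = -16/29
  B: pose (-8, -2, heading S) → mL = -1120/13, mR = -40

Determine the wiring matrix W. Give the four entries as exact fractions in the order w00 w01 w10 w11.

obs A: pose=(-4,3,N) → sL=160/73, sR=32/29, mL=-6976/2117, mR=-16/29
obs B: pose=(-8,-2,S) → sL=80/13, sR=80, mL=-1120/13, mR=-40
sensor matrix S = [[160/73, 32/29], [80/13, 80]]; det S = 4638720/27521
solve [mL_A; mL_B] = S·[w00; w01] and [mR_A; mR_B] = S·[w10; w11]:
  w00 = -1, w01 = -1, w10 = 0, w11 = -1/2

-1 -1 0 -1/2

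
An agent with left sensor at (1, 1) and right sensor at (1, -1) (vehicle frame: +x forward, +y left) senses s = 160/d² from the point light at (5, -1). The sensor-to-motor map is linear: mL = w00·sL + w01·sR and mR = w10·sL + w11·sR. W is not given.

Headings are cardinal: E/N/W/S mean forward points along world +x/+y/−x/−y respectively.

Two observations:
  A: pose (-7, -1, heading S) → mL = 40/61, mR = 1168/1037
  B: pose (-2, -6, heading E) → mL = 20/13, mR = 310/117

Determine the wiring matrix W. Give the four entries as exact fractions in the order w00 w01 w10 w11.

1/2 0 1/2 1/2

obs A: pose=(-7,-1,S) → sL=80/61, sR=16/17, mL=40/61, mR=1168/1037
obs B: pose=(-2,-6,E) → sL=40/13, sR=20/9, mL=20/13, mR=310/117
sensor matrix S = [[80/61, 16/17], [40/13, 20/9]]; det S = 2240/121329
solve [mL_A; mL_B] = S·[w00; w01] and [mR_A; mR_B] = S·[w10; w11]:
  w00 = 1/2, w01 = 0, w10 = 1/2, w11 = 1/2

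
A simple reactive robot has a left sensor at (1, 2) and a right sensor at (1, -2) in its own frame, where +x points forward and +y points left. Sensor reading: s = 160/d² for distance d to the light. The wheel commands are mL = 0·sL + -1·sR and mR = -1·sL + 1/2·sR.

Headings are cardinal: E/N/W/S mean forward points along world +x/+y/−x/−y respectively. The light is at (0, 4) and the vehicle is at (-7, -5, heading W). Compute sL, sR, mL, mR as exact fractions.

32/37 160/113 -160/113 -656/4181

left sensor world pos  = (-8, -7); dL² = 185
right sensor world pos = (-8, -3); dR² = 113
sL = 160/185 = 32/37
sR = 160/113 = 160/113
mL = 0·sL + -1·sR = -160/113
mR = -1·sL + 1/2·sR = -656/4181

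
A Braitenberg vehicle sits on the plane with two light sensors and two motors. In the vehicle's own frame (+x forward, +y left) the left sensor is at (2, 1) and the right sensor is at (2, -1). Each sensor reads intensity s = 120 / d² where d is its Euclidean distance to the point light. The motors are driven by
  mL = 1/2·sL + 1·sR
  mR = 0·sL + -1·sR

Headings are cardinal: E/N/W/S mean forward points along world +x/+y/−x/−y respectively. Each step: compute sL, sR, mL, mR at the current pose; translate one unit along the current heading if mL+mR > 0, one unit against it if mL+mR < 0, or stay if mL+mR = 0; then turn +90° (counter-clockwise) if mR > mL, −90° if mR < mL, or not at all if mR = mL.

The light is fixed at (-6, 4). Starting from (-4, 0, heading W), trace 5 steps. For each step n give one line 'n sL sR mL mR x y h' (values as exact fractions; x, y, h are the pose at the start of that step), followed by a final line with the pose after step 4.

n=0: pose=(-4,0,W); sL=24/5, sR=40/3; mL=236/15, mR=-40/3; mL+mR=12/5 → advance +1; mR−mL=-436/15 → turn -1·90°
n=1: pose=(-5,0,N); sL=30, sR=15; mL=30, mR=-15; mL+mR=15 → advance +1; mR−mL=-45 → turn -1·90°
n=2: pose=(-5,1,E); sL=120/13, sR=24/5; mL=612/65, mR=-24/5; mL+mR=60/13 → advance +1; mR−mL=-924/65 → turn -1·90°
n=3: pose=(-4,1,S); sL=60/17, sR=60/13; mL=1410/221, mR=-60/13; mL+mR=30/17 → advance +1; mR−mL=-2430/221 → turn -1·90°
n=4: pose=(-4,0,W); sL=24/5, sR=40/3; mL=236/15, mR=-40/3; mL+mR=12/5 → advance +1; mR−mL=-436/15 → turn -1·90°

0 24/5 40/3 236/15 -40/3 -4 0 W
1 30 15 30 -15 -5 0 N
2 120/13 24/5 612/65 -24/5 -5 1 E
3 60/17 60/13 1410/221 -60/13 -4 1 S
4 24/5 40/3 236/15 -40/3 -4 0 W
final -5 0 N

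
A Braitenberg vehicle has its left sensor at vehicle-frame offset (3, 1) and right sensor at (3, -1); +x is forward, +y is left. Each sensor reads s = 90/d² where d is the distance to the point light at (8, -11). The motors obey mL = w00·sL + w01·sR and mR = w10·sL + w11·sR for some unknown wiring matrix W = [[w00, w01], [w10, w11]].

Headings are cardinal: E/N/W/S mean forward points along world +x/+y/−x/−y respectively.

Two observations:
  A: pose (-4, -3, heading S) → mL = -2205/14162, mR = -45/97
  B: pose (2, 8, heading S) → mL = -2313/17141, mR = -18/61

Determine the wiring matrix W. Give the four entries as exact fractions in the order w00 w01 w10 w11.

obs A: pose=(-4,-3,S) → sL=45/73, sR=45/97, mL=-2205/14162, mR=-45/97
obs B: pose=(2,8,S) → sL=90/281, sR=18/61, mL=-2313/17141, mR=-18/61
sensor matrix S = [[45/73, 45/97], [90/281, 18/61]]; det S = 4043520/121375421
solve [mL_A; mL_B] = S·[w00; w01] and [mR_A; mR_B] = S·[w10; w11]:
  w00 = 1/2, w01 = -1, w10 = 0, w11 = -1

1/2 -1 0 -1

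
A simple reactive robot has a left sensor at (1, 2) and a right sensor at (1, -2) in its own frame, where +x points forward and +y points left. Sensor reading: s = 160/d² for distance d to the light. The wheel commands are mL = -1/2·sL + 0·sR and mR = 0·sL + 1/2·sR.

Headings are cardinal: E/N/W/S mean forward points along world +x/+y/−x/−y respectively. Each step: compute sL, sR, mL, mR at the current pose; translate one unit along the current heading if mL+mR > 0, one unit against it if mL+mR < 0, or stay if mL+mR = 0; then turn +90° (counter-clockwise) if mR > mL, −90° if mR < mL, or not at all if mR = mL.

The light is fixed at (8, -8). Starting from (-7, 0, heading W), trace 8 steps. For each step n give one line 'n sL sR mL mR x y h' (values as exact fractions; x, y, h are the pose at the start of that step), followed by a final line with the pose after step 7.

n=0: pose=(-7,0,W); sL=40/73, sR=40/89; mL=-20/73, mR=20/89; mL+mR=-320/6497 → advance -1; mR−mL=3240/6497 → turn +1·90°
n=1: pose=(-6,0,S); sL=160/193, sR=32/61; mL=-80/193, mR=16/61; mL+mR=-1792/11773 → advance -1; mR−mL=7968/11773 → turn +1·90°
n=2: pose=(-6,1,E); sL=16/29, sR=80/109; mL=-8/29, mR=40/109; mL+mR=288/3161 → advance +1; mR−mL=2032/3161 → turn +1·90°
n=3: pose=(-5,1,N); sL=32/65, sR=160/221; mL=-16/65, mR=80/221; mL+mR=128/1105 → advance +1; mR−mL=672/1105 → turn +1·90°
n=4: pose=(-5,2,W); sL=8/13, sR=8/17; mL=-4/13, mR=4/17; mL+mR=-16/221 → advance -1; mR−mL=120/221 → turn +1·90°
n=5: pose=(-4,2,S); sL=160/181, sR=160/277; mL=-80/181, mR=80/277; mL+mR=-7680/50137 → advance -1; mR−mL=36640/50137 → turn +1·90°
n=6: pose=(-4,3,E); sL=16/29, sR=80/101; mL=-8/29, mR=40/101; mL+mR=352/2929 → advance +1; mR−mL=1968/2929 → turn +1·90°
n=7: pose=(-3,3,N); sL=160/313, sR=32/45; mL=-80/313, mR=16/45; mL+mR=1408/14085 → advance +1; mR−mL=8608/14085 → turn +1·90°

0 40/73 40/89 -20/73 20/89 -7 0 W
1 160/193 32/61 -80/193 16/61 -6 0 S
2 16/29 80/109 -8/29 40/109 -6 1 E
3 32/65 160/221 -16/65 80/221 -5 1 N
4 8/13 8/17 -4/13 4/17 -5 2 W
5 160/181 160/277 -80/181 80/277 -4 2 S
6 16/29 80/101 -8/29 40/101 -4 3 E
7 160/313 32/45 -80/313 16/45 -3 3 N
final -3 4 W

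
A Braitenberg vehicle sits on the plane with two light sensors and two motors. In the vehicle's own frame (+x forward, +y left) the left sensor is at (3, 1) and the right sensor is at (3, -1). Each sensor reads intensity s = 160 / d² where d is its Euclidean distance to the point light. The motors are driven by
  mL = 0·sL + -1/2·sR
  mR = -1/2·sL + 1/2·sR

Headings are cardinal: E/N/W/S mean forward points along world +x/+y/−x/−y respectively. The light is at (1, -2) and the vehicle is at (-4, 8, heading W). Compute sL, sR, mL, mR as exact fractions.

32/29 32/37 -16/37 -128/1073

left sensor world pos  = (-7, 7); dL² = 145
right sensor world pos = (-7, 9); dR² = 185
sL = 160/145 = 32/29
sR = 160/185 = 32/37
mL = 0·sL + -1/2·sR = -16/37
mR = -1/2·sL + 1/2·sR = -128/1073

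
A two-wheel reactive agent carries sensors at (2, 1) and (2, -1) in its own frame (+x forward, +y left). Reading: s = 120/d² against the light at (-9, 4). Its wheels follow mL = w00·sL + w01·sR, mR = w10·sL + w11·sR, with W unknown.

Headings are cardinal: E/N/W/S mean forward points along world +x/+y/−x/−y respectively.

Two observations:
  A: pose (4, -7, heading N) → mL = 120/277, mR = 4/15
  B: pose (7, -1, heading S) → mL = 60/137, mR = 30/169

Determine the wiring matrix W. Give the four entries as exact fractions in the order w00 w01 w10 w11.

obs A: pose=(4,-7,N) → sL=8/15, sR=120/277, mL=120/277, mR=4/15
obs B: pose=(7,-1,S) → sL=60/169, sR=60/137, mL=60/137, mR=30/169
sensor matrix S = [[8/15, 120/277], [60/169, 60/137]]; det S = 511616/6413381
solve [mL_A; mL_B] = S·[w00; w01] and [mR_A; mR_B] = S·[w10; w11]:
  w00 = 0, w01 = 1, w10 = 1/2, w11 = 0

0 1 1/2 0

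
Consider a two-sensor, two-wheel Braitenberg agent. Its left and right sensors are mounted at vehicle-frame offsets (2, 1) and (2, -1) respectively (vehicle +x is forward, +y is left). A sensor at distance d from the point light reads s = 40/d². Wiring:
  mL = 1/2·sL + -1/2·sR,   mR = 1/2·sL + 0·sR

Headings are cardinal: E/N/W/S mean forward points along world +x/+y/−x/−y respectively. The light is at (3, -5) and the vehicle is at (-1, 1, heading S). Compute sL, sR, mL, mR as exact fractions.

8/5 40/41 64/205 4/5

left sensor world pos  = (0, -1); dL² = 25
right sensor world pos = (-2, -1); dR² = 41
sL = 40/25 = 8/5
sR = 40/41 = 40/41
mL = 1/2·sL + -1/2·sR = 64/205
mR = 1/2·sL + 0·sR = 4/5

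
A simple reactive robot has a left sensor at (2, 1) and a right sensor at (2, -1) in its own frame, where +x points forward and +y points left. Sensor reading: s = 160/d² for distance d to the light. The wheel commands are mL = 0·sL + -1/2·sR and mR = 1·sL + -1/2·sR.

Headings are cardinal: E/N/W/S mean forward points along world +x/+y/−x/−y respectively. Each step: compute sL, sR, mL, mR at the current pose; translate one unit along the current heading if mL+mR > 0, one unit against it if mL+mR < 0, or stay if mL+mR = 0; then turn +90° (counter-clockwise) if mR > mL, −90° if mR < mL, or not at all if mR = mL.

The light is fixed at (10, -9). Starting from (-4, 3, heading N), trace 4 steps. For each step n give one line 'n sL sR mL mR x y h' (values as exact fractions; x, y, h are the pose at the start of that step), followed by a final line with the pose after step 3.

n=0: pose=(-4,3,N); sL=160/421, sR=32/73; mL=-16/73, mR=4944/30733; mL+mR=-1792/30733 → advance -1; mR−mL=160/421 → turn +1·90°
n=1: pose=(-4,2,W); sL=40/89, sR=2/5; mL=-1/5, mR=111/445; mL+mR=22/445 → advance +1; mR−mL=40/89 → turn +1·90°
n=2: pose=(-5,2,S); sL=160/277, sR=160/337; mL=-80/337, mR=31760/93349; mL+mR=9600/93349 → advance +1; mR−mL=160/277 → turn +1·90°
n=3: pose=(-5,1,E); sL=16/29, sR=16/25; mL=-8/25, mR=168/725; mL+mR=-64/725 → advance -1; mR−mL=16/29 → turn +1·90°

0 160/421 32/73 -16/73 4944/30733 -4 3 N
1 40/89 2/5 -1/5 111/445 -4 2 W
2 160/277 160/337 -80/337 31760/93349 -5 2 S
3 16/29 16/25 -8/25 168/725 -5 1 E
final -6 1 N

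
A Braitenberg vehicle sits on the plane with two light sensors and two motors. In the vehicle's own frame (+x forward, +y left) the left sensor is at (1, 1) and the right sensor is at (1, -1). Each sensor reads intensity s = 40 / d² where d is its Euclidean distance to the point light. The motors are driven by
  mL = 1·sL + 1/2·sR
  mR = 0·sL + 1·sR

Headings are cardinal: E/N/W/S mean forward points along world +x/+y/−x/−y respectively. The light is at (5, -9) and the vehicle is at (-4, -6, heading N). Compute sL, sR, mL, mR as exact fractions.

10/29 1/2 69/116 1/2

left sensor world pos  = (-5, -5); dL² = 116
right sensor world pos = (-3, -5); dR² = 80
sL = 40/116 = 10/29
sR = 40/80 = 1/2
mL = 1·sL + 1/2·sR = 69/116
mR = 0·sL + 1·sR = 1/2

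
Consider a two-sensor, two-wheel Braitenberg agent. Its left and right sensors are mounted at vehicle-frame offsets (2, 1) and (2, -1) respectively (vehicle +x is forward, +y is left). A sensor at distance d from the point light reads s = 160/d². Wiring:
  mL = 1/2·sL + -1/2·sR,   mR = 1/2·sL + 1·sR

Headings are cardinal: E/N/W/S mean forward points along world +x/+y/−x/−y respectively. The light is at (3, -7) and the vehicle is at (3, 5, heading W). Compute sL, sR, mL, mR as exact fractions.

32/25 160/173 768/4325 6768/4325

left sensor world pos  = (1, 4); dL² = 125
right sensor world pos = (1, 6); dR² = 173
sL = 160/125 = 32/25
sR = 160/173 = 160/173
mL = 1/2·sL + -1/2·sR = 768/4325
mR = 1/2·sL + 1·sR = 6768/4325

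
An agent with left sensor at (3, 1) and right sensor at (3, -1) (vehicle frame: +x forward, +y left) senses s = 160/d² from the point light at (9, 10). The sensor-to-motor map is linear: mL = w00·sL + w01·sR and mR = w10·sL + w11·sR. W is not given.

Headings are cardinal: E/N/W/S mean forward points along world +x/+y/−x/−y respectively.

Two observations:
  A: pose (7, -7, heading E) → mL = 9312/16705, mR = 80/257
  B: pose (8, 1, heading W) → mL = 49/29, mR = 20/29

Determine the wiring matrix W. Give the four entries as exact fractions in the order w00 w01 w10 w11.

obs A: pose=(7,-7,E) → sL=160/257, sR=32/65, mL=9312/16705, mR=80/257
obs B: pose=(8,1,W) → sL=40/29, sR=2, mL=49/29, mR=20/29
sensor matrix S = [[160/257, 32/65], [40/29, 2]]; det S = 54848/96889
solve [mL_A; mL_B] = S·[w00; w01] and [mR_A; mR_B] = S·[w10; w11]:
  w00 = 1/2, w01 = 1/2, w10 = 1/2, w11 = 0

1/2 1/2 1/2 0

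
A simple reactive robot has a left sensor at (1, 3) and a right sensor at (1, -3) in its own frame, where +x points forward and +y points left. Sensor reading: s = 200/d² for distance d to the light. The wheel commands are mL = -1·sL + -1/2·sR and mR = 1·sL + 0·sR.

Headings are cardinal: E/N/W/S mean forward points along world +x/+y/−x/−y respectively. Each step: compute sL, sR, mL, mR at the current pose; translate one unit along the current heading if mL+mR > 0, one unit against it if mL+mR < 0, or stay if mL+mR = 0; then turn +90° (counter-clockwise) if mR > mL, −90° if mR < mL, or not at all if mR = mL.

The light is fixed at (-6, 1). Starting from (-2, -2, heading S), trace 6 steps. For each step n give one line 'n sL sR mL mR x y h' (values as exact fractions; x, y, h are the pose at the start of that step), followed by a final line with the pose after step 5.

0 40/13 200/17 -1980/221 40/13 -2 -2 S
1 100/13 4 -126/13 100/13 -2 -1 E
2 200 200/37 -7500/37 200 -3 -1 N
3 5 50 -30 5 -3 -2 W
4 40/13 200/17 -1980/221 40/13 -2 -2 S
5 100/13 4 -126/13 100/13 -2 -1 E
final -3 -1 N

n=0: pose=(-2,-2,S); sL=40/13, sR=200/17; mL=-1980/221, mR=40/13; mL+mR=-100/17 → advance -1; mR−mL=2660/221 → turn +1·90°
n=1: pose=(-2,-1,E); sL=100/13, sR=4; mL=-126/13, mR=100/13; mL+mR=-2 → advance -1; mR−mL=226/13 → turn +1·90°
n=2: pose=(-3,-1,N); sL=200, sR=200/37; mL=-7500/37, mR=200; mL+mR=-100/37 → advance -1; mR−mL=14900/37 → turn +1·90°
n=3: pose=(-3,-2,W); sL=5, sR=50; mL=-30, mR=5; mL+mR=-25 → advance -1; mR−mL=35 → turn +1·90°
n=4: pose=(-2,-2,S); sL=40/13, sR=200/17; mL=-1980/221, mR=40/13; mL+mR=-100/17 → advance -1; mR−mL=2660/221 → turn +1·90°
n=5: pose=(-2,-1,E); sL=100/13, sR=4; mL=-126/13, mR=100/13; mL+mR=-2 → advance -1; mR−mL=226/13 → turn +1·90°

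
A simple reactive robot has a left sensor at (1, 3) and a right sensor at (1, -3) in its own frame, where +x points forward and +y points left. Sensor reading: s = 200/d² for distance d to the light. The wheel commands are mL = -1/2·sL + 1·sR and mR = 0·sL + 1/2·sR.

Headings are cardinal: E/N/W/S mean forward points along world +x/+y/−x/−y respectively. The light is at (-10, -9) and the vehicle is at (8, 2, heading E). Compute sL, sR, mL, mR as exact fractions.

left sensor world pos  = (9, 5); dL² = 557
right sensor world pos = (9, -1); dR² = 425
sL = 200/557 = 200/557
sR = 200/425 = 8/17
mL = -1/2·sL + 1·sR = 2756/9469
mR = 0·sL + 1/2·sR = 4/17

200/557 8/17 2756/9469 4/17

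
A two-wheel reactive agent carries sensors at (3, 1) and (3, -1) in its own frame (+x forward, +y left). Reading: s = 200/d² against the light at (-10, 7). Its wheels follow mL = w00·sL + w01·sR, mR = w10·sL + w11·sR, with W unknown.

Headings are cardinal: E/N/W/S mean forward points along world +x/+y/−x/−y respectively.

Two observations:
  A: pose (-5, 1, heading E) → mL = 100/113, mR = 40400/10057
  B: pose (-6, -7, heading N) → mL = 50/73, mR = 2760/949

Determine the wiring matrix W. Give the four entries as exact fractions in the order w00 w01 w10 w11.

0 1/2 1 1

obs A: pose=(-5,1,E) → sL=200/89, sR=200/113, mL=100/113, mR=40400/10057
obs B: pose=(-6,-7,N) → sL=20/13, sR=100/73, mL=50/73, mR=2760/949
sensor matrix S = [[200/89, 200/113], [20/13, 100/73]]; det S = 3392000/9544093
solve [mL_A; mL_B] = S·[w00; w01] and [mR_A; mR_B] = S·[w10; w11]:
  w00 = 0, w01 = 1/2, w10 = 1, w11 = 1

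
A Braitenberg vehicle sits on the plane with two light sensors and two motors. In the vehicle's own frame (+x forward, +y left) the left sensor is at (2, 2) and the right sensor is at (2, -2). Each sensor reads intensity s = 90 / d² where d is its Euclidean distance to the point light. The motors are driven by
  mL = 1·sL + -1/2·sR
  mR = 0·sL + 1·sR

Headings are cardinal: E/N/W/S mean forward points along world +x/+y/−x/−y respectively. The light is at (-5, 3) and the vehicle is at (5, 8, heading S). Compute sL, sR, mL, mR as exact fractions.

10/17 90/73 -35/1241 90/73

left sensor world pos  = (7, 6); dL² = 153
right sensor world pos = (3, 6); dR² = 73
sL = 90/153 = 10/17
sR = 90/73 = 90/73
mL = 1·sL + -1/2·sR = -35/1241
mR = 0·sL + 1·sR = 90/73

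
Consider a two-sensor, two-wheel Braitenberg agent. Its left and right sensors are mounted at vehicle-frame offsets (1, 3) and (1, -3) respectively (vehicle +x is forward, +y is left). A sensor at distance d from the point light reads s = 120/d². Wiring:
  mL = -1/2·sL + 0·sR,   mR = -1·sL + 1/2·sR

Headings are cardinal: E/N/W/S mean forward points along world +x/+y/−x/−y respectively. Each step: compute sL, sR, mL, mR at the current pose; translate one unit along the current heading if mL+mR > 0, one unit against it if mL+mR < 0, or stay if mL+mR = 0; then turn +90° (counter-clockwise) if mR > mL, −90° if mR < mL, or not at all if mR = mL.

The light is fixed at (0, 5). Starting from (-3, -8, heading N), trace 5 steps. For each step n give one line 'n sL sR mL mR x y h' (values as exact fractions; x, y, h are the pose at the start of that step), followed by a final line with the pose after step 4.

n=0: pose=(-3,-8,N); sL=2/3, sR=5/6; mL=-1/3, mR=-1/4; mL+mR=-7/12 → advance -1; mR−mL=1/12 → turn +1·90°
n=1: pose=(-3,-9,W); sL=24/61, sR=120/137; mL=-12/61, mR=372/8357; mL+mR=-1272/8357 → advance -1; mR−mL=2016/8357 → turn +1·90°
n=2: pose=(-2,-9,S); sL=60/113, sR=12/25; mL=-30/113, mR=-822/2825; mL+mR=-1572/2825 → advance -1; mR−mL=-72/2825 → turn -1·90°
n=3: pose=(-2,-8,W); sL=24/53, sR=120/109; mL=-12/53, mR=564/5777; mL+mR=-744/5777 → advance -1; mR−mL=1872/5777 → turn +1·90°
n=4: pose=(-1,-8,S); sL=3/5, sR=30/53; mL=-3/10, mR=-84/265; mL+mR=-327/530 → advance -1; mR−mL=-9/530 → turn -1·90°

0 2/3 5/6 -1/3 -1/4 -3 -8 N
1 24/61 120/137 -12/61 372/8357 -3 -9 W
2 60/113 12/25 -30/113 -822/2825 -2 -9 S
3 24/53 120/109 -12/53 564/5777 -2 -8 W
4 3/5 30/53 -3/10 -84/265 -1 -8 S
final -1 -7 W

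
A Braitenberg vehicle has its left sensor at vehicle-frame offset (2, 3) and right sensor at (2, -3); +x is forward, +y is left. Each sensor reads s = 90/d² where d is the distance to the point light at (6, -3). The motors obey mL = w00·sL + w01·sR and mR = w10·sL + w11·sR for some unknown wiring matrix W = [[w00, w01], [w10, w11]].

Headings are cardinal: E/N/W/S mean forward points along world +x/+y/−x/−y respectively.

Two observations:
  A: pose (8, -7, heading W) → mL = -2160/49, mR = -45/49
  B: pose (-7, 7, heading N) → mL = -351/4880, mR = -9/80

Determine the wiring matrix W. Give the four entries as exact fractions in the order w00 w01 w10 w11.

1/2 -1/2 -1/2 0

obs A: pose=(8,-7,W) → sL=90/49, sR=90, mL=-2160/49, mR=-45/49
obs B: pose=(-7,7,N) → sL=9/40, sR=45/122, mL=-351/4880, mR=-9/80
sensor matrix S = [[90/49, 90], [9/40, 45/122]]; det S = -234009/11956
solve [mL_A; mL_B] = S·[w00; w01] and [mR_A; mR_B] = S·[w10; w11]:
  w00 = 1/2, w01 = -1/2, w10 = -1/2, w11 = 0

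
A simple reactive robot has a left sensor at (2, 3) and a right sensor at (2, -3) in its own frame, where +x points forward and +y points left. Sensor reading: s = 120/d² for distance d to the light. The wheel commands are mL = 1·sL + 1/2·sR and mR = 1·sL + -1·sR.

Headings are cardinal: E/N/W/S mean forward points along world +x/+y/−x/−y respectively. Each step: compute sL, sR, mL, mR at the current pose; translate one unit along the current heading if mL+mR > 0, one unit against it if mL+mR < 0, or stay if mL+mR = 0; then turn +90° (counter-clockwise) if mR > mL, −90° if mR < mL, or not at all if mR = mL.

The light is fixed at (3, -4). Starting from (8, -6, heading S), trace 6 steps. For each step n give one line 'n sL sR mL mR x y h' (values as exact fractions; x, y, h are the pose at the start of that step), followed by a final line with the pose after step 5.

0 3/2 6 9/2 -9/2 8 -6 S
1 60/17 12 162/17 -144/17 8 -6 W
2 120 120/49 5940/49 5760/49 7 -6 N
3 3 30/13 54/13 9/13 7 -5 E
4 120/73 120/13 5940/949 -7200/949 8 -5 S
5 20/3 20/3 10 0 8 -4 W
final 7 -4 N

n=0: pose=(8,-6,S); sL=3/2, sR=6; mL=9/2, mR=-9/2; mL+mR=0 → advance +0; mR−mL=-9 → turn -1·90°
n=1: pose=(8,-6,W); sL=60/17, sR=12; mL=162/17, mR=-144/17; mL+mR=18/17 → advance +1; mR−mL=-18 → turn -1·90°
n=2: pose=(7,-6,N); sL=120, sR=120/49; mL=5940/49, mR=5760/49; mL+mR=11700/49 → advance +1; mR−mL=-180/49 → turn -1·90°
n=3: pose=(7,-5,E); sL=3, sR=30/13; mL=54/13, mR=9/13; mL+mR=63/13 → advance +1; mR−mL=-45/13 → turn -1·90°
n=4: pose=(8,-5,S); sL=120/73, sR=120/13; mL=5940/949, mR=-7200/949; mL+mR=-1260/949 → advance -1; mR−mL=-180/13 → turn -1·90°
n=5: pose=(8,-4,W); sL=20/3, sR=20/3; mL=10, mR=0; mL+mR=10 → advance +1; mR−mL=-10 → turn -1·90°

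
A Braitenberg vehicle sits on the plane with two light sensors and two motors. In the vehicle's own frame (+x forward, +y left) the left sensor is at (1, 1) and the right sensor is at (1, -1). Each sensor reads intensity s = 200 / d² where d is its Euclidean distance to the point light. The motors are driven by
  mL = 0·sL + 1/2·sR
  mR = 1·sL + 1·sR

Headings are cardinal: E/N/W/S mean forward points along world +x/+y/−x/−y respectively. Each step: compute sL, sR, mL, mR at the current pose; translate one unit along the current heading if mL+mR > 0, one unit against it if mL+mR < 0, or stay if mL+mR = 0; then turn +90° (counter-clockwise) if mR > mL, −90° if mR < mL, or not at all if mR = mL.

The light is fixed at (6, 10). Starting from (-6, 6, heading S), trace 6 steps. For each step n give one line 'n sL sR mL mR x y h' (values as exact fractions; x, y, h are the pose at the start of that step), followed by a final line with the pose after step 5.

n=0: pose=(-6,6,S); sL=100/73, sR=100/97; mL=50/97, mR=17000/7081; mL+mR=20650/7081 → advance +1; mR−mL=13350/7081 → turn +1·90°
n=1: pose=(-6,5,E); sL=200/137, sR=200/157; mL=100/157, mR=58800/21509; mL+mR=72500/21509 → advance +1; mR−mL=45100/21509 → turn +1·90°
n=2: pose=(-5,5,N); sL=5/4, sR=50/29; mL=25/29, mR=345/116; mL+mR=445/116 → advance +1; mR−mL=245/116 → turn +1·90°
n=3: pose=(-5,6,W); sL=200/169, sR=200/153; mL=100/153, mR=64400/25857; mL+mR=27100/8619 → advance +1; mR−mL=47500/25857 → turn +1·90°
n=4: pose=(-6,6,S); sL=100/73, sR=100/97; mL=50/97, mR=17000/7081; mL+mR=20650/7081 → advance +1; mR−mL=13350/7081 → turn +1·90°
n=5: pose=(-6,5,E); sL=200/137, sR=200/157; mL=100/157, mR=58800/21509; mL+mR=72500/21509 → advance +1; mR−mL=45100/21509 → turn +1·90°

0 100/73 100/97 50/97 17000/7081 -6 6 S
1 200/137 200/157 100/157 58800/21509 -6 5 E
2 5/4 50/29 25/29 345/116 -5 5 N
3 200/169 200/153 100/153 64400/25857 -5 6 W
4 100/73 100/97 50/97 17000/7081 -6 6 S
5 200/137 200/157 100/157 58800/21509 -6 5 E
final -5 5 N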